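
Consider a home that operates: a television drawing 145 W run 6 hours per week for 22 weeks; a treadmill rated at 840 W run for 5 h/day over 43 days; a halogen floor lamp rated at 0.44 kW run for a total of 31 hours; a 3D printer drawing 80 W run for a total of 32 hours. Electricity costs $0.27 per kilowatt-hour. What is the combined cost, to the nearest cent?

television: Runtime = 6 h/week × 22 weeks = 132 h
television: 0.145 kW × 132 h = 19.14 kWh
treadmill: Runtime = 5 h/day × 43 days = 215 h
treadmill: 0.84 kW × 215 h = 180.6 kWh
halogen floor lamp: 0.44 kW × 31 h = 13.64 kWh
3D printer: 0.08 kW × 32 h = 2.56 kWh
Total energy = 215.94 kWh
Cost = 215.94 × $0.27 = $58.30

$58.30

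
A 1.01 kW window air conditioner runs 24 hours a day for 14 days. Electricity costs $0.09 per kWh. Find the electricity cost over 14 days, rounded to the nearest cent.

$30.54

Runtime = 24 h × 14 = 336 h
Energy = 1.01 kW × 336 h = 339.36 kWh
Cost = 339.36 kWh × $0.09/kWh = $30.54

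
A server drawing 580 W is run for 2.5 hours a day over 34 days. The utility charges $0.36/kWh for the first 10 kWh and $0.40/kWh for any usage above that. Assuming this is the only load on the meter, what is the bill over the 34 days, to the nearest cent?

Runtime = 2.5 h/day × 34 days = 85 h
Energy = 0.58 kW × 85 h = 49.3 kWh
Tier 1 (0–10 kWh): 10 × $0.36 = $3.6
Above 10 kWh: 39.3 × $0.40 = $15.72
Bill = $19.32

$19.32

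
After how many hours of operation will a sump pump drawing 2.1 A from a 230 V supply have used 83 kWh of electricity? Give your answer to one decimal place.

171.8 h

Power = 2.1 A × 230 V = 483 W = 0.483 kW
Hours = 83 kWh ÷ 0.483 kW = 171.8 h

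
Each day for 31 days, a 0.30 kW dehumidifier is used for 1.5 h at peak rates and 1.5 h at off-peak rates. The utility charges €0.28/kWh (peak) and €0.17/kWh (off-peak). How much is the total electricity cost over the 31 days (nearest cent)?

Peak energy = 0.3 kW × 1.5 h × 31 = 13.95 kWh
Off-peak energy = 0.3 kW × 1.5 h × 31 = 13.95 kWh
Cost = 13.95 × €0.28 + 13.95 × €0.17 = €3.906 + €2.3715 = €6.28

€6.28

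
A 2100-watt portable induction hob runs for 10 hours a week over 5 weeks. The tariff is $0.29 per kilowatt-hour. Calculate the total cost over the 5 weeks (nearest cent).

Runtime = 10 h/week × 5 weeks = 50 h
Energy = 2.1 kW × 50 h = 105 kWh
Cost = 105 kWh × $0.29/kWh = $30.45

$30.45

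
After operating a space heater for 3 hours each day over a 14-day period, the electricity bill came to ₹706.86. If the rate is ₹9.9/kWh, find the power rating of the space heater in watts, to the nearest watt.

Energy = ₹706.86 ÷ ₹9.9/kWh = 71.4 kWh
Runtime = 3 h/day × 14 days = 42 h
Power = 71.4 kWh ÷ 42 h = 1.7 kW = 1700 W

1700 W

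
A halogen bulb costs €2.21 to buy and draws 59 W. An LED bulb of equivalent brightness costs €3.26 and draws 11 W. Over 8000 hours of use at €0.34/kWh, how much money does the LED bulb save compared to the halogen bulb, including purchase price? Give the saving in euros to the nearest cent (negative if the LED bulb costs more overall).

€129.51

halogen bulb: €2.21 + (59/1000) kW × 8000 h × €0.34 = €2.21 + €160.48 = €162.69
LED bulb: €3.26 + (11/1000) kW × 8000 h × €0.34 = €3.26 + €29.92 = €33.18
Saving = €162.69 − €33.18 = €129.51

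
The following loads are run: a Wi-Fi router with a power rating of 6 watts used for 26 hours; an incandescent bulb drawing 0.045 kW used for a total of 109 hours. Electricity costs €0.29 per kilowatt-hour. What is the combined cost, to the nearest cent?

Wi-Fi router: 0.006 kW × 26 h = 0.156 kWh
incandescent bulb: 0.045 kW × 109 h = 4.905 kWh
Total energy = 5.061 kWh
Cost = 5.061 × €0.29 = €1.47

€1.47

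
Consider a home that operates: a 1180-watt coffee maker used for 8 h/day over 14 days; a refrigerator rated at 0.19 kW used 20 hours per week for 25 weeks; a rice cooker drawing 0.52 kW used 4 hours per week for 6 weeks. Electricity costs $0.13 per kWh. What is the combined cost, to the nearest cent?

$31.15

coffee maker: Runtime = 8 h/day × 14 days = 112 h
coffee maker: 1.18 kW × 112 h = 132.16 kWh
refrigerator: Runtime = 20 h/week × 25 weeks = 500 h
refrigerator: 0.19 kW × 500 h = 95 kWh
rice cooker: Runtime = 4 h/week × 6 weeks = 24 h
rice cooker: 0.52 kW × 24 h = 12.48 kWh
Total energy = 239.64 kWh
Cost = 239.64 × $0.13 = $31.15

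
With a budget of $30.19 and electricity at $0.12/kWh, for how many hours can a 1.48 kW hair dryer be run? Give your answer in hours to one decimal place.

170.0 h

Energy available = $30.19 ÷ $0.12/kWh = 251.5833 kWh
Hours = 251.5833 kWh ÷ 1.48 kW = 170.0 h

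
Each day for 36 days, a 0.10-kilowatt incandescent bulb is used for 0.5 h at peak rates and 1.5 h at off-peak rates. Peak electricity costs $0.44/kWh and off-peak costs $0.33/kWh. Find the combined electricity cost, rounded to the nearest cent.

Peak energy = 0.1 kW × 0.5 h × 36 = 1.8 kWh
Off-peak energy = 0.1 kW × 1.5 h × 36 = 5.4 kWh
Cost = 1.8 × $0.44 + 5.4 × $0.33 = $0.792 + $1.782 = $2.57

$2.57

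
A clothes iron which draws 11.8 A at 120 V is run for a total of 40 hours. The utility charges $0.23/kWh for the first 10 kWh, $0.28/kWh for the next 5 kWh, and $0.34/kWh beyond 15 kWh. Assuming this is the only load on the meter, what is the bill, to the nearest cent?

$17.86

Power = 11.8 A × 120 V = 1416 W = 1.416 kW
Energy = 1.416 kW × 40 h = 56.64 kWh
Tier 1 (0–10 kWh): 10 × $0.23 = $2.3
Tier 2 (10–15 kWh): 5 × $0.28 = $1.4
Above 15 kWh: 41.64 × $0.34 = $14.1576
Bill = $17.86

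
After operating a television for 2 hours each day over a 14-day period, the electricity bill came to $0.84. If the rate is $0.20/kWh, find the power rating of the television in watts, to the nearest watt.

150 W

Energy = $0.84 ÷ $0.20/kWh = 4.2 kWh
Runtime = 2 h/day × 14 days = 28 h
Power = 4.2 kWh ÷ 28 h = 0.15 kW = 150 W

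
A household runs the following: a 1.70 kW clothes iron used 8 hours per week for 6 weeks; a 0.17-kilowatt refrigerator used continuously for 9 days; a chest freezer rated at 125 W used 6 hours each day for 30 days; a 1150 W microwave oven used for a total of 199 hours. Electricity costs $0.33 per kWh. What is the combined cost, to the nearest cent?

$121.99

clothes iron: Runtime = 8 h/week × 6 weeks = 48 h
clothes iron: 1.7 kW × 48 h = 81.6 kWh
refrigerator: Runtime = 24 h × 9 = 216 h
refrigerator: 0.17 kW × 216 h = 36.72 kWh
chest freezer: Runtime = 6 h/day × 30 days = 180 h
chest freezer: 0.125 kW × 180 h = 22.5 kWh
microwave oven: 1.15 kW × 199 h = 228.85 kWh
Total energy = 369.67 kWh
Cost = 369.67 × $0.33 = $121.99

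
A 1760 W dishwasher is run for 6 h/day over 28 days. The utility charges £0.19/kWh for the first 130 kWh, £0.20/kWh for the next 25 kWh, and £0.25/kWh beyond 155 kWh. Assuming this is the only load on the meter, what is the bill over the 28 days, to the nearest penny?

£64.87

Runtime = 6 h/day × 28 days = 168 h
Energy = 1.76 kW × 168 h = 295.68 kWh
Tier 1 (0–130 kWh): 130 × £0.19 = £24.7
Tier 2 (130–155 kWh): 25 × £0.20 = £5
Above 155 kWh: 140.68 × £0.25 = £35.17
Bill = £64.87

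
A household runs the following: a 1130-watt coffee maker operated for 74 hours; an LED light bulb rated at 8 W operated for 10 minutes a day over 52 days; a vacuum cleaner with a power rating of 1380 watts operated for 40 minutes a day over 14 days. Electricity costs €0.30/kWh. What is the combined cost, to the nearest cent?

coffee maker: 1.13 kW × 74 h = 83.62 kWh
LED light bulb: Runtime = 10 min × 52 = 520 min = 8.666666… h
LED light bulb: 0.008 kW × 8.666666… h = 0.069333… kWh
vacuum cleaner: Runtime = 40 min × 14 = 560 min = 9.333333… h
vacuum cleaner: 1.38 kW × 9.333333… h = 12.88 kWh
Total energy = 96.569333… kWh
Cost = 96.569333… × €0.30 = €28.97

€28.97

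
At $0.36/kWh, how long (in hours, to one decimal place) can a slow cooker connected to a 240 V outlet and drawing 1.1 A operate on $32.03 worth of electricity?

337.0 h

Power = 1.1 A × 240 V = 264 W = 0.264 kW
Energy available = $32.03 ÷ $0.36/kWh = 88.9722 kWh
Hours = 88.9722 kWh ÷ 0.264 kW = 337.0 h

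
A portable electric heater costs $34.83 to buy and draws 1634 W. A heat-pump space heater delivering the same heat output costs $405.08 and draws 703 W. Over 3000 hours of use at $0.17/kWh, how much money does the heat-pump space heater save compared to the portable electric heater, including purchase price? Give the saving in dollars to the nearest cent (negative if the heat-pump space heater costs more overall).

portable electric heater: $34.83 + (1634/1000) kW × 3000 h × $0.17 = $34.83 + $833.34 = $868.17
heat-pump space heater: $405.08 + (703/1000) kW × 3000 h × $0.17 = $405.08 + $358.53 = $763.61
Saving = $868.17 − $763.61 = $104.56

$104.56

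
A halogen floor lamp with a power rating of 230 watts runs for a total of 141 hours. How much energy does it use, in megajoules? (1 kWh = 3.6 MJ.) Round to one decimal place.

Energy = 0.23 kW × 141 h = 32.43 kWh
= 32.43 × 3.6 MJ = 116.7 MJ

116.7 MJ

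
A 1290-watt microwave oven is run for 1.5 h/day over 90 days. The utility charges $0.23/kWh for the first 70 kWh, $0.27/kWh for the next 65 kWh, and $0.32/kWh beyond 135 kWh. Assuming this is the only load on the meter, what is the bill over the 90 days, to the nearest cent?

Runtime = 1.5 h/day × 90 days = 135 h
Energy = 1.29 kW × 135 h = 174.15 kWh
Tier 1 (0–70 kWh): 70 × $0.23 = $16.1
Tier 2 (70–135 kWh): 65 × $0.27 = $17.55
Above 135 kWh: 39.15 × $0.32 = $12.528
Bill = $46.18

$46.18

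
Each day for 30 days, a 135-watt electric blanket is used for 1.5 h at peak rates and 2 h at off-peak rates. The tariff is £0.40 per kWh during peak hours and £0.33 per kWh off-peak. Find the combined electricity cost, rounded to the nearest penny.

£5.10

Peak energy = 0.135 kW × 1.5 h × 30 = 6.075 kWh
Off-peak energy = 0.135 kW × 2 h × 30 = 8.1 kWh
Cost = 6.075 × £0.40 + 8.1 × £0.33 = £2.43 + £2.673 = £5.10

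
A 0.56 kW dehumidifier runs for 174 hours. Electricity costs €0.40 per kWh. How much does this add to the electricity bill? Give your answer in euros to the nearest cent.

€38.98

Energy = 0.56 kW × 174 h = 97.44 kWh
Cost = 97.44 kWh × €0.40/kWh = €38.98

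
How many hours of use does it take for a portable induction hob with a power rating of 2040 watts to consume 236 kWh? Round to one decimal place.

Hours = 236 kWh ÷ 2.04 kW = 115.7 h

115.7 h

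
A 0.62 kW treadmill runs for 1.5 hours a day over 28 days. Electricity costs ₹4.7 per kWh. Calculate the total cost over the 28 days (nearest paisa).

₹122.39

Runtime = 1.5 h/day × 28 days = 42 h
Energy = 0.62 kW × 42 h = 26.04 kWh
Cost = 26.04 kWh × ₹4.7/kWh = ₹122.39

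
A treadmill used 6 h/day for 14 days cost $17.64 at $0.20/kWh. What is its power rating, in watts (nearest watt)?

Energy = $17.64 ÷ $0.20/kWh = 88.2 kWh
Runtime = 6 h/day × 14 days = 84 h
Power = 88.2 kWh ÷ 84 h = 1.05 kW = 1050 W

1050 W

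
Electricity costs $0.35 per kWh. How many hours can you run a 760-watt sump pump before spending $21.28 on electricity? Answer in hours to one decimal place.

Energy available = $21.28 ÷ $0.35/kWh = 60.8 kWh
Hours = 60.8 kWh ÷ 0.76 kW = 80.0 h

80.0 h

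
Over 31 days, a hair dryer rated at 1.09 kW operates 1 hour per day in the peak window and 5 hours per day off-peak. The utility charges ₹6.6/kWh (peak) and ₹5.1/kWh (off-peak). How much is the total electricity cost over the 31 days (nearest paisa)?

Peak energy = 1.09 kW × 1 h × 31 = 33.79 kWh
Off-peak energy = 1.09 kW × 5 h × 31 = 168.95 kWh
Cost = 33.79 × ₹6.6 + 168.95 × ₹5.1 = ₹223.014 + ₹861.645 = ₹1084.66

₹1084.66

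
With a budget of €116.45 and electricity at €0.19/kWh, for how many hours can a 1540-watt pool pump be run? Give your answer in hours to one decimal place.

Energy available = €116.45 ÷ €0.19/kWh = 612.8947 kWh
Hours = 612.8947 kWh ÷ 1.54 kW = 398.0 h

398.0 h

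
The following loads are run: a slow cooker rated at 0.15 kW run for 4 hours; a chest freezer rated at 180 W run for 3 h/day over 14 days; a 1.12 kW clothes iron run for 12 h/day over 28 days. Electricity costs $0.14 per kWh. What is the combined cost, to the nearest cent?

slow cooker: 0.15 kW × 4 h = 0.6 kWh
chest freezer: Runtime = 3 h/day × 14 days = 42 h
chest freezer: 0.18 kW × 42 h = 7.56 kWh
clothes iron: Runtime = 12 h/day × 28 days = 336 h
clothes iron: 1.12 kW × 336 h = 376.32 kWh
Total energy = 384.48 kWh
Cost = 384.48 × $0.14 = $53.83

$53.83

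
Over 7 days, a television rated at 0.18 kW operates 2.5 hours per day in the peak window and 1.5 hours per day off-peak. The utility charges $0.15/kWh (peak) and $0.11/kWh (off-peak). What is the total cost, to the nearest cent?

Peak energy = 0.18 kW × 2.5 h × 7 = 3.15 kWh
Off-peak energy = 0.18 kW × 1.5 h × 7 = 1.89 kWh
Cost = 3.15 × $0.15 + 1.89 × $0.11 = $0.4725 + $0.2079 = $0.68

$0.68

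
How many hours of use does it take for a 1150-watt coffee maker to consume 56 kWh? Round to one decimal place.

Hours = 56 kWh ÷ 1.15 kW = 48.7 h

48.7 h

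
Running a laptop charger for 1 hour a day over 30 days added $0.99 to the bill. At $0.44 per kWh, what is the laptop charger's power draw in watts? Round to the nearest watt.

Energy = $0.99 ÷ $0.44/kWh = 2.25 kWh
Runtime = 1 h/day × 30 days = 30 h
Power = 2.25 kWh ÷ 30 h = 0.075 kW = 75 W

75 W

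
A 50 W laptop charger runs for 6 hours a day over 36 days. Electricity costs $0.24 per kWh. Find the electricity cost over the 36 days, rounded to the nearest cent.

Runtime = 6 h/day × 36 days = 216 h
Energy = 0.05 kW × 216 h = 10.8 kWh
Cost = 10.8 kWh × $0.24/kWh = $2.59

$2.59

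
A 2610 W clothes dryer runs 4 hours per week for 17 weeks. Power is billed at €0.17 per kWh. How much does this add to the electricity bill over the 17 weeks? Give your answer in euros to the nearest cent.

Runtime = 4 h/week × 17 weeks = 68 h
Energy = 2.61 kW × 68 h = 177.48 kWh
Cost = 177.48 kWh × €0.17/kWh = €30.17

€30.17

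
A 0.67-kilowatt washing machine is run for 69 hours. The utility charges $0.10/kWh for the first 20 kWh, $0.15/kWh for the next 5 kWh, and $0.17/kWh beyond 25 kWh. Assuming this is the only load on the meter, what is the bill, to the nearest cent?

$6.36

Energy = 0.67 kW × 69 h = 46.23 kWh
Tier 1 (0–20 kWh): 20 × $0.10 = $2
Tier 2 (20–25 kWh): 5 × $0.15 = $0.75
Above 25 kWh: 21.23 × $0.17 = $3.6091
Bill = $6.36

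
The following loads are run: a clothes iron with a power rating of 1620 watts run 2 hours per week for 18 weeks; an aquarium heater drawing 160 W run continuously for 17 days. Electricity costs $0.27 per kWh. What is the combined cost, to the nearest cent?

$33.37

clothes iron: Runtime = 2 h/week × 18 weeks = 36 h
clothes iron: 1.62 kW × 36 h = 58.32 kWh
aquarium heater: Runtime = 24 h × 17 = 408 h
aquarium heater: 0.16 kW × 408 h = 65.28 kWh
Total energy = 123.6 kWh
Cost = 123.6 × $0.27 = $33.37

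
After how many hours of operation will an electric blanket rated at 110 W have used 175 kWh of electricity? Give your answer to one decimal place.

Hours = 175 kWh ÷ 0.11 kW = 1590.9 h

1590.9 h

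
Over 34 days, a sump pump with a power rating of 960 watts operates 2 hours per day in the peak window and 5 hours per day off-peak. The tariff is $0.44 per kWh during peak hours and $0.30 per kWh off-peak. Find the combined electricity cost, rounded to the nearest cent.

Peak energy = 0.96 kW × 2 h × 34 = 65.28 kWh
Off-peak energy = 0.96 kW × 5 h × 34 = 163.2 kWh
Cost = 65.28 × $0.44 + 163.2 × $0.30 = $28.7232 + $48.96 = $77.68

$77.68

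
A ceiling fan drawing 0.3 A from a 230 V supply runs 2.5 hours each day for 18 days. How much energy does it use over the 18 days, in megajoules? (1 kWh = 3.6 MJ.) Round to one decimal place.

Power = 0.3 A × 230 V = 69 W = 0.069 kW
Runtime = 2.5 h/day × 18 days = 45 h
Energy = 0.069 kW × 45 h = 3.105 kWh
= 3.105 × 3.6 MJ = 11.2 MJ

11.2 MJ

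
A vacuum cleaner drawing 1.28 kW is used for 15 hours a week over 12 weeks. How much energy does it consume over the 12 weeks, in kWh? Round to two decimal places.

Runtime = 15 h/week × 12 weeks = 180 h
Energy = 1.28 kW × 180 h = 230.4 kWh

230.40 kWh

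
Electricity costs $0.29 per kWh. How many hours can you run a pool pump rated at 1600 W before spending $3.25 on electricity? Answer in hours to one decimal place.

7.0 h

Energy available = $3.25 ÷ $0.29/kWh = 11.2069 kWh
Hours = 11.2069 kWh ÷ 1.6 kW = 7.0 h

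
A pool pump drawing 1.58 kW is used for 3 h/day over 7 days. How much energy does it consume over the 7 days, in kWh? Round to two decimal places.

33.18 kWh

Runtime = 3 h/day × 7 days = 21 h
Energy = 1.58 kW × 21 h = 33.18 kWh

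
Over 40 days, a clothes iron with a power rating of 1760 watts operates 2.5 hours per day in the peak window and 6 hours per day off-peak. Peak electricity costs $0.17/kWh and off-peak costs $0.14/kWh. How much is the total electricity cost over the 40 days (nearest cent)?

$89.06

Peak energy = 1.76 kW × 2.5 h × 40 = 176 kWh
Off-peak energy = 1.76 kW × 6 h × 40 = 422.4 kWh
Cost = 176 × $0.17 + 422.4 × $0.14 = $29.92 + $59.136 = $89.06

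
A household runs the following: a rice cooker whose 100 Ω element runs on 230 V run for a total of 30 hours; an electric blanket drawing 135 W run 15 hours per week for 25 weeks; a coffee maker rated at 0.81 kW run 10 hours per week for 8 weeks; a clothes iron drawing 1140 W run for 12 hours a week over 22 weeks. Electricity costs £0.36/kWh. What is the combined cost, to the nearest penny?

rice cooker: Power = V²/R = 230²/100 = 529 W = 0.529 kW
rice cooker: 0.529 kW × 30 h = 15.87 kWh
electric blanket: Runtime = 15 h/week × 25 weeks = 375 h
electric blanket: 0.135 kW × 375 h = 50.625 kWh
coffee maker: Runtime = 10 h/week × 8 weeks = 80 h
coffee maker: 0.81 kW × 80 h = 64.8 kWh
clothes iron: Runtime = 12 h/week × 22 weeks = 264 h
clothes iron: 1.14 kW × 264 h = 300.96 kWh
Total energy = 432.255 kWh
Cost = 432.255 × £0.36 = £155.61

£155.61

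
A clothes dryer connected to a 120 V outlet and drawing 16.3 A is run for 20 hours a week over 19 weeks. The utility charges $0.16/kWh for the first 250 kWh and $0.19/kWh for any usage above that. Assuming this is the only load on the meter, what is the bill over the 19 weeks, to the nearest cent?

$133.72

Power = 16.3 A × 120 V = 1956 W = 1.956 kW
Runtime = 20 h/week × 19 weeks = 380 h
Energy = 1.956 kW × 380 h = 743.28 kWh
Tier 1 (0–250 kWh): 250 × $0.16 = $40
Above 250 kWh: 493.28 × $0.19 = $93.7232
Bill = $133.72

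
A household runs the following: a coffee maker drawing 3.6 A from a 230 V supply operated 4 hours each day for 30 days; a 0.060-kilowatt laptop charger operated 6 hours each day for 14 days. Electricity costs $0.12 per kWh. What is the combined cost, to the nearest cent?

coffee maker: Power = 3.6 A × 230 V = 828 W = 0.828 kW
coffee maker: Runtime = 4 h/day × 30 days = 120 h
coffee maker: 0.828 kW × 120 h = 99.36 kWh
laptop charger: Runtime = 6 h/day × 14 days = 84 h
laptop charger: 0.06 kW × 84 h = 5.04 kWh
Total energy = 104.4 kWh
Cost = 104.4 × $0.12 = $12.53

$12.53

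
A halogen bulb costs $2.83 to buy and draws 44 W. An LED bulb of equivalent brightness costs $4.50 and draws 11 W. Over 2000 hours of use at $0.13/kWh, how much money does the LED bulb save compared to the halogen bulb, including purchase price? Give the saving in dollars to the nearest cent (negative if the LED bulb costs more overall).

$6.91

halogen bulb: $2.83 + (44/1000) kW × 2000 h × $0.13 = $2.83 + $11.44 = $14.27
LED bulb: $4.50 + (11/1000) kW × 2000 h × $0.13 = $4.50 + $2.86 = $7.36
Saving = $14.27 − $7.36 = $6.91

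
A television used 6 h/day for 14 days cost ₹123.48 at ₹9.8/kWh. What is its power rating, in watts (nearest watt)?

Energy = ₹123.48 ÷ ₹9.8/kWh = 12.6 kWh
Runtime = 6 h/day × 14 days = 84 h
Power = 12.6 kWh ÷ 84 h = 0.15 kW = 150 W

150 W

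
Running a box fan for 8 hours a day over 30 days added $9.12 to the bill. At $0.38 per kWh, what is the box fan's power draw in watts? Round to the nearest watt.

Energy = $9.12 ÷ $0.38/kWh = 24 kWh
Runtime = 8 h/day × 30 days = 240 h
Power = 24 kWh ÷ 240 h = 0.1 kW = 100 W

100 W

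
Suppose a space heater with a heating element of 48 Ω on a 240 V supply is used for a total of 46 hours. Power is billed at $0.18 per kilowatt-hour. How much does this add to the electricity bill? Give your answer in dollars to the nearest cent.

Power = V²/R = 240²/48 = 1200 W = 1.2 kW
Energy = 1.2 kW × 46 h = 55.2 kWh
Cost = 55.2 kWh × $0.18/kWh = $9.94

$9.94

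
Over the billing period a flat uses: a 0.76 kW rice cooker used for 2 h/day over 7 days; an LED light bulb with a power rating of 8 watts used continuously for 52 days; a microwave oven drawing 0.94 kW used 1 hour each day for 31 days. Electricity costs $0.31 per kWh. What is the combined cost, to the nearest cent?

$15.43

rice cooker: Runtime = 2 h/day × 7 days = 14 h
rice cooker: 0.76 kW × 14 h = 10.64 kWh
LED light bulb: Runtime = 24 h × 52 = 1248 h
LED light bulb: 0.008 kW × 1248 h = 9.984 kWh
microwave oven: Runtime = 1 h/day × 31 days = 31 h
microwave oven: 0.94 kW × 31 h = 29.14 kWh
Total energy = 49.764 kWh
Cost = 49.764 × $0.31 = $15.43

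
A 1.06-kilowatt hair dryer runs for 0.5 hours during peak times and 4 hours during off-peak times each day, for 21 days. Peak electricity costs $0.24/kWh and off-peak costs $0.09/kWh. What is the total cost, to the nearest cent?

Peak energy = 1.06 kW × 0.5 h × 21 = 11.13 kWh
Off-peak energy = 1.06 kW × 4 h × 21 = 89.04 kWh
Cost = 11.13 × $0.24 + 89.04 × $0.09 = $2.6712 + $8.0136 = $10.68

$10.68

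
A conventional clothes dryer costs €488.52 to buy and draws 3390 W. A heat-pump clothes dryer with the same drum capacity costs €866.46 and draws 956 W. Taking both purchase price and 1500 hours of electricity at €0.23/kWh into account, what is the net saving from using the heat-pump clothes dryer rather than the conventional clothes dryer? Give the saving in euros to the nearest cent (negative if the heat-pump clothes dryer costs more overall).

€461.79

conventional clothes dryer: €488.52 + (3390/1000) kW × 1500 h × €0.23 = €488.52 + €1169.55 = €1658.07
heat-pump clothes dryer: €866.46 + (956/1000) kW × 1500 h × €0.23 = €866.46 + €329.82 = €1196.28
Saving = €1658.07 − €1196.28 = €461.79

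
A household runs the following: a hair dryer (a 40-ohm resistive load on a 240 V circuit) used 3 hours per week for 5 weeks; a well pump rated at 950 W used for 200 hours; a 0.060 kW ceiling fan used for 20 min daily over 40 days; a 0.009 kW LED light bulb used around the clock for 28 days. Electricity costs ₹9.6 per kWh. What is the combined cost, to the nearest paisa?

hair dryer: Power = V²/R = 240²/40 = 1440 W = 1.44 kW
hair dryer: Runtime = 3 h/week × 5 weeks = 15 h
hair dryer: 1.44 kW × 15 h = 21.6 kWh
well pump: 0.95 kW × 200 h = 190 kWh
ceiling fan: Runtime = 20 min × 40 = 800 min = 13.333333… h
ceiling fan: 0.06 kW × 13.333333… h = 0.8 kWh
LED light bulb: Runtime = 24 h × 28 = 672 h
LED light bulb: 0.009 kW × 672 h = 6.048 kWh
Total energy = 218.448 kWh
Cost = 218.448 × ₹9.6 = ₹2097.10

₹2097.10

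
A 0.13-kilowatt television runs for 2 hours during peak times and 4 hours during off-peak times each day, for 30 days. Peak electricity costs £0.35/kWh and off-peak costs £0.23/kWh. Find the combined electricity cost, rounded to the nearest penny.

Peak energy = 0.13 kW × 2 h × 30 = 7.8 kWh
Off-peak energy = 0.13 kW × 4 h × 30 = 15.6 kWh
Cost = 7.8 × £0.35 + 15.6 × £0.23 = £2.73 + £3.588 = £6.32

£6.32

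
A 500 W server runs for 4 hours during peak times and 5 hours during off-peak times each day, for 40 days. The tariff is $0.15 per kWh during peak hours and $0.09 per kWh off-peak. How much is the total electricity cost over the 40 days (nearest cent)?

Peak energy = 0.5 kW × 4 h × 40 = 80 kWh
Off-peak energy = 0.5 kW × 5 h × 40 = 100 kWh
Cost = 80 × $0.15 + 100 × $0.09 = $12 + $9 = $21.00

$21.00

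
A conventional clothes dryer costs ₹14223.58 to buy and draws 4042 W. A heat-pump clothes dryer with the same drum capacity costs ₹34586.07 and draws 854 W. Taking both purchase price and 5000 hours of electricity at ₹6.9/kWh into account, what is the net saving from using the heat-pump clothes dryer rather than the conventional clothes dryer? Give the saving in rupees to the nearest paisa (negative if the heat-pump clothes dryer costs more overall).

₹89623.51

conventional clothes dryer: ₹14223.58 + (4042/1000) kW × 5000 h × ₹6.9 = ₹14223.58 + ₹139449 = ₹153672.58
heat-pump clothes dryer: ₹34586.07 + (854/1000) kW × 5000 h × ₹6.9 = ₹34586.07 + ₹29463 = ₹64049.07
Saving = ₹153672.58 − ₹64049.07 = ₹89623.51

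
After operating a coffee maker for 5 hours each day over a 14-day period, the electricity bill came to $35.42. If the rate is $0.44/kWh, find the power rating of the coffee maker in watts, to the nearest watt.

Energy = $35.42 ÷ $0.44/kWh = 80.5 kWh
Runtime = 5 h/day × 14 days = 70 h
Power = 80.5 kWh ÷ 70 h = 1.15 kW = 1150 W

1150 W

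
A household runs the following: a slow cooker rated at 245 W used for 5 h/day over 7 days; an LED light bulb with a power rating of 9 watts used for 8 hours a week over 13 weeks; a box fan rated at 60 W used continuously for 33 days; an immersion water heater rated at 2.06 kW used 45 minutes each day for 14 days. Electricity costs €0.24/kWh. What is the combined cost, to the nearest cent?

slow cooker: Runtime = 5 h/day × 7 days = 35 h
slow cooker: 0.245 kW × 35 h = 8.575 kWh
LED light bulb: Runtime = 8 h/week × 13 weeks = 104 h
LED light bulb: 0.009 kW × 104 h = 0.936 kWh
box fan: Runtime = 24 h × 33 = 792 h
box fan: 0.06 kW × 792 h = 47.52 kWh
immersion water heater: Runtime = 45 min × 14 = 630 min = 10.5 h
immersion water heater: 2.06 kW × 10.5 h = 21.63 kWh
Total energy = 78.661 kWh
Cost = 78.661 × €0.24 = €18.88

€18.88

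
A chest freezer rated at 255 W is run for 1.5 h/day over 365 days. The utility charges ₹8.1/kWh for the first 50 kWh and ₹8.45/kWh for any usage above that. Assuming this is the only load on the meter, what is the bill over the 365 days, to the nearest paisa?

₹1162.23

Runtime = 1.5 h/day × 365 days = 547.5 h
Energy = 0.255 kW × 547.5 h = 139.6125 kWh
Tier 1 (0–50 kWh): 50 × ₹8.1 = ₹405
Above 50 kWh: 89.6125 × ₹8.45 = ₹757.225625
Bill = ₹1162.23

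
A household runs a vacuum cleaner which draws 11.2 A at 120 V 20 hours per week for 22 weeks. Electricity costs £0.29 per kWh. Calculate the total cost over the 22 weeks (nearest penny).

£171.49

Power = 11.2 A × 120 V = 1344 W = 1.344 kW
Runtime = 20 h/week × 22 weeks = 440 h
Energy = 1.344 kW × 440 h = 591.36 kWh
Cost = 591.36 kWh × £0.29/kWh = £171.49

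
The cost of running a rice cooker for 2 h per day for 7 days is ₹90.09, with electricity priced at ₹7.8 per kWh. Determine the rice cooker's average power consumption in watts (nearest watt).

825 W

Energy = ₹90.09 ÷ ₹7.8/kWh = 11.55 kWh
Runtime = 2 h/day × 7 days = 14 h
Power = 11.55 kWh ÷ 14 h = 0.825 kW = 825 W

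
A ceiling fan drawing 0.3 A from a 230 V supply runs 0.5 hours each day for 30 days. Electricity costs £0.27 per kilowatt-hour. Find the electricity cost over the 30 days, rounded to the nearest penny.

Power = 0.3 A × 230 V = 69 W = 0.069 kW
Runtime = 0.5 h/day × 30 days = 15 h
Energy = 0.069 kW × 15 h = 1.035 kWh
Cost = 1.035 kWh × £0.27/kWh = £0.28

£0.28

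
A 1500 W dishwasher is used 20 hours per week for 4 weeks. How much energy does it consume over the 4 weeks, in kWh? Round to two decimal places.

120.00 kWh

Runtime = 20 h/week × 4 weeks = 80 h
Energy = 1.5 kW × 80 h = 120 kWh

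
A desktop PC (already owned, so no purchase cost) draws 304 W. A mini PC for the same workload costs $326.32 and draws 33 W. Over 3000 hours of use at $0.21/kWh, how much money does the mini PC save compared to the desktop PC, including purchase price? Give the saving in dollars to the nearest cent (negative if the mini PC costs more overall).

desktop PC: $0.00 + (304/1000) kW × 3000 h × $0.21 = $0.00 + $191.52 = $191.52
mini PC: $326.32 + (33/1000) kW × 3000 h × $0.21 = $326.32 + $20.79 = $347.11
Saving = $191.52 − $347.11 = −$155.59

-$155.59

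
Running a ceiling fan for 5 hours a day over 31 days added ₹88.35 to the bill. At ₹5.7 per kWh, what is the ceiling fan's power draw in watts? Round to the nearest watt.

Energy = ₹88.35 ÷ ₹5.7/kWh = 15.5 kWh
Runtime = 5 h/day × 31 days = 155 h
Power = 15.5 kWh ÷ 155 h = 0.1 kW = 100 W

100 W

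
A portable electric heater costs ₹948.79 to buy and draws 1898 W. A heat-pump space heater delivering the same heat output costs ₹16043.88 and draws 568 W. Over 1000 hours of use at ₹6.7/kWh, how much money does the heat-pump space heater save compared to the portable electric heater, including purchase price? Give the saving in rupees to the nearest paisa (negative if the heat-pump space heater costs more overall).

-₹6184.09

portable electric heater: ₹948.79 + (1898/1000) kW × 1000 h × ₹6.7 = ₹948.79 + ₹12716.6 = ₹13665.39
heat-pump space heater: ₹16043.88 + (568/1000) kW × 1000 h × ₹6.7 = ₹16043.88 + ₹3805.6 = ₹19849.48
Saving = ₹13665.39 − ₹19849.48 = −₹6184.09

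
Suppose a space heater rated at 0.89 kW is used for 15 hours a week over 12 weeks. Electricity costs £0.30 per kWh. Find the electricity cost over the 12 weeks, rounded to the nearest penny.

£48.06

Runtime = 15 h/week × 12 weeks = 180 h
Energy = 0.89 kW × 180 h = 160.2 kWh
Cost = 160.2 kWh × £0.30/kWh = £48.06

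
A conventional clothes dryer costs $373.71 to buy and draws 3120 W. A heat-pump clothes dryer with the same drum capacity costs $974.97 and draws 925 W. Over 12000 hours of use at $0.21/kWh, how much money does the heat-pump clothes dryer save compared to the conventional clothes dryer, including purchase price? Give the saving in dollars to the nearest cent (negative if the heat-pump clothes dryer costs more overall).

$4930.14

conventional clothes dryer: $373.71 + (3120/1000) kW × 12000 h × $0.21 = $373.71 + $7862.4 = $8236.11
heat-pump clothes dryer: $974.97 + (925/1000) kW × 12000 h × $0.21 = $974.97 + $2331 = $3305.97
Saving = $8236.11 − $3305.97 = $4930.14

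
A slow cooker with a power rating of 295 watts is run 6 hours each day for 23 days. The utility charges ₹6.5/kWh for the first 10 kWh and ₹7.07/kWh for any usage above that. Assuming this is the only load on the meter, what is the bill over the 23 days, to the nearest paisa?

₹282.12

Runtime = 6 h/day × 23 days = 138 h
Energy = 0.295 kW × 138 h = 40.71 kWh
Tier 1 (0–10 kWh): 10 × ₹6.5 = ₹65
Above 10 kWh: 30.71 × ₹7.07 = ₹217.1197
Bill = ₹282.12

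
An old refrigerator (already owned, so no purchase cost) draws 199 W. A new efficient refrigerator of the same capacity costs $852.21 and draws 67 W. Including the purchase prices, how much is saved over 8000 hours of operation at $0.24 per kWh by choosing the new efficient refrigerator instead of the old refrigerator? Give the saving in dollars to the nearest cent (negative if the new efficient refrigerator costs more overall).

old refrigerator: $0.00 + (199/1000) kW × 8000 h × $0.24 = $0.00 + $382.08 = $382.08
new efficient refrigerator: $852.21 + (67/1000) kW × 8000 h × $0.24 = $852.21 + $128.64 = $980.85
Saving = $382.08 − $980.85 = −$598.77

-$598.77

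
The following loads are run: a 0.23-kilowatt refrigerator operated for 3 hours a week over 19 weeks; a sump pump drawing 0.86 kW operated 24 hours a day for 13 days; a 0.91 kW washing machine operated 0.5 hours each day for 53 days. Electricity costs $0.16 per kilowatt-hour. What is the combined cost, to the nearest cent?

$48.89

refrigerator: Runtime = 3 h/week × 19 weeks = 57 h
refrigerator: 0.23 kW × 57 h = 13.11 kWh
sump pump: Runtime = 24 h × 13 = 312 h
sump pump: 0.86 kW × 312 h = 268.32 kWh
washing machine: Runtime = 0.5 h/day × 53 days = 26.5 h
washing machine: 0.91 kW × 26.5 h = 24.115 kWh
Total energy = 305.545 kWh
Cost = 305.545 × $0.16 = $48.89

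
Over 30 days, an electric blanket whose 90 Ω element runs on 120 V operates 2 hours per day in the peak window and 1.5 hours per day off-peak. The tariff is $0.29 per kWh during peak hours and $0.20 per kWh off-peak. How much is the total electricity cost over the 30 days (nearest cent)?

Power = V²/R = 120²/90 = 160 W = 0.16 kW
Peak energy = 0.16 kW × 2 h × 30 = 9.6 kWh
Off-peak energy = 0.16 kW × 1.5 h × 30 = 7.2 kWh
Cost = 9.6 × $0.29 + 7.2 × $0.20 = $2.784 + $1.44 = $4.22

$4.22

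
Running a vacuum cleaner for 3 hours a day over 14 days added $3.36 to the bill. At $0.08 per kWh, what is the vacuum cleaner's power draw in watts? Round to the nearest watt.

Energy = $3.36 ÷ $0.08/kWh = 42 kWh
Runtime = 3 h/day × 14 days = 42 h
Power = 42 kWh ÷ 42 h = 1 kW = 1000 W

1000 W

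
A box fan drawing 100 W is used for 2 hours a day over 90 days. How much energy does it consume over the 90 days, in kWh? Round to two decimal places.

18.00 kWh

Runtime = 2 h/day × 90 days = 180 h
Energy = 0.1 kW × 180 h = 18 kWh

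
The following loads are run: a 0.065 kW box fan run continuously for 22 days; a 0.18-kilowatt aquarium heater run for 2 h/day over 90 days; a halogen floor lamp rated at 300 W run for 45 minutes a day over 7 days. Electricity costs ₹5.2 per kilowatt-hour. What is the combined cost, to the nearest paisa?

₹355.13

box fan: Runtime = 24 h × 22 = 528 h
box fan: 0.065 kW × 528 h = 34.32 kWh
aquarium heater: Runtime = 2 h/day × 90 days = 180 h
aquarium heater: 0.18 kW × 180 h = 32.4 kWh
halogen floor lamp: Runtime = 45 min × 7 = 315 min = 5.25 h
halogen floor lamp: 0.3 kW × 5.25 h = 1.575 kWh
Total energy = 68.295 kWh
Cost = 68.295 × ₹5.2 = ₹355.13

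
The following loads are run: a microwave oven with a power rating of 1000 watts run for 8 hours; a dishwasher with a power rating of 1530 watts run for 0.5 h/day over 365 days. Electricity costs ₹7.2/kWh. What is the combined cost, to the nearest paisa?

₹2068.02

microwave oven: 1 kW × 8 h = 8 kWh
dishwasher: Runtime = 0.5 h/day × 365 days = 182.5 h
dishwasher: 1.53 kW × 182.5 h = 279.225 kWh
Total energy = 287.225 kWh
Cost = 287.225 × ₹7.2 = ₹2068.02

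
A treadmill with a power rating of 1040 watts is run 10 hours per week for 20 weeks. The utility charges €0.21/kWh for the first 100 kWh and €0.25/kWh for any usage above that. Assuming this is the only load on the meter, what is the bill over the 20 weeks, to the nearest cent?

Runtime = 10 h/week × 20 weeks = 200 h
Energy = 1.04 kW × 200 h = 208 kWh
Tier 1 (0–100 kWh): 100 × €0.21 = €21
Above 100 kWh: 108 × €0.25 = €27
Bill = €48.00

€48.00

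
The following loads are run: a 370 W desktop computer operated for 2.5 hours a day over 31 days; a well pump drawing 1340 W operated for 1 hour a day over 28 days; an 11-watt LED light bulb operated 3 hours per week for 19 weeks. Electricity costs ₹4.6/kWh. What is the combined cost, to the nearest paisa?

₹307.38

desktop computer: Runtime = 2.5 h/day × 31 days = 77.5 h
desktop computer: 0.37 kW × 77.5 h = 28.675 kWh
well pump: Runtime = 1 h/day × 28 days = 28 h
well pump: 1.34 kW × 28 h = 37.52 kWh
LED light bulb: Runtime = 3 h/week × 19 weeks = 57 h
LED light bulb: 0.011 kW × 57 h = 0.627 kWh
Total energy = 66.822 kWh
Cost = 66.822 × ₹4.6 = ₹307.38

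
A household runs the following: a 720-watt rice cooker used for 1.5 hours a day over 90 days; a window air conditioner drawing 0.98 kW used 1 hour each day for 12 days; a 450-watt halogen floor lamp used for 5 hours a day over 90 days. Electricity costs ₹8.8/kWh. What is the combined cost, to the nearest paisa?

rice cooker: Runtime = 1.5 h/day × 90 days = 135 h
rice cooker: 0.72 kW × 135 h = 97.2 kWh
window air conditioner: Runtime = 1 h/day × 12 days = 12 h
window air conditioner: 0.98 kW × 12 h = 11.76 kWh
halogen floor lamp: Runtime = 5 h/day × 90 days = 450 h
halogen floor lamp: 0.45 kW × 450 h = 202.5 kWh
Total energy = 311.46 kWh
Cost = 311.46 × ₹8.8 = ₹2740.85

₹2740.85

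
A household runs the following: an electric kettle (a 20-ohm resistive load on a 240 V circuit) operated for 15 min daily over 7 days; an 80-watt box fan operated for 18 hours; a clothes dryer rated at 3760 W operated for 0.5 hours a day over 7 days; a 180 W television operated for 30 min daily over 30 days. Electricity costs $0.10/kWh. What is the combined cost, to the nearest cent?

$2.23

electric kettle: Power = V²/R = 240²/20 = 2880 W = 2.88 kW
electric kettle: Runtime = 15 min × 7 = 105 min = 1.75 h
electric kettle: 2.88 kW × 1.75 h = 5.04 kWh
box fan: 0.08 kW × 18 h = 1.44 kWh
clothes dryer: Runtime = 0.5 h/day × 7 days = 3.5 h
clothes dryer: 3.76 kW × 3.5 h = 13.16 kWh
television: Runtime = 30 min × 30 = 900 min = 15 h
television: 0.18 kW × 15 h = 2.7 kWh
Total energy = 22.34 kWh
Cost = 22.34 × $0.10 = $2.23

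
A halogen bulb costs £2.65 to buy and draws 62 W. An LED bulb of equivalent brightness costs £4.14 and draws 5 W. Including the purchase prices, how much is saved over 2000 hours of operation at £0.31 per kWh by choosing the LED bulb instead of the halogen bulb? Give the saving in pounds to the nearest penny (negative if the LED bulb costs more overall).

halogen bulb: £2.65 + (62/1000) kW × 2000 h × £0.31 = £2.65 + £38.44 = £41.09
LED bulb: £4.14 + (5/1000) kW × 2000 h × £0.31 = £4.14 + £3.1 = £7.24
Saving = £41.09 − £7.24 = £33.85

£33.85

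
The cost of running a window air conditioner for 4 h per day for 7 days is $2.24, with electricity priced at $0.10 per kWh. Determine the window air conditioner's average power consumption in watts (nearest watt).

Energy = $2.24 ÷ $0.10/kWh = 22.4 kWh
Runtime = 4 h/day × 7 days = 28 h
Power = 22.4 kWh ÷ 28 h = 0.8 kW = 800 W

800 W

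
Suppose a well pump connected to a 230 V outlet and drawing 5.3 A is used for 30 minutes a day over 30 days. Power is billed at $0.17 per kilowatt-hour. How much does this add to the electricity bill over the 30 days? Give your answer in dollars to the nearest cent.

$3.11

Power = 5.3 A × 230 V = 1219 W = 1.219 kW
Runtime = 30 min × 30 = 900 min = 15 h
Energy = 1.219 kW × 15 h = 18.285 kWh
Cost = 18.285 kWh × $0.17/kWh = $3.11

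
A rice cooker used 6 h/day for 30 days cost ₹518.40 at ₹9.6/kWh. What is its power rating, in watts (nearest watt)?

Energy = ₹518.40 ÷ ₹9.6/kWh = 54 kWh
Runtime = 6 h/day × 30 days = 180 h
Power = 54 kWh ÷ 180 h = 0.3 kW = 300 W

300 W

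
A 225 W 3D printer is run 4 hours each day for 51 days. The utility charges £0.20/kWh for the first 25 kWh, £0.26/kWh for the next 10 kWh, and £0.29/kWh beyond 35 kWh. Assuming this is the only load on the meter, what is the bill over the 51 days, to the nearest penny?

Runtime = 4 h/day × 51 days = 204 h
Energy = 0.225 kW × 204 h = 45.9 kWh
Tier 1 (0–25 kWh): 25 × £0.20 = £5
Tier 2 (25–35 kWh): 10 × £0.26 = £2.6
Above 35 kWh: 10.9 × £0.29 = £3.161
Bill = £10.76

£10.76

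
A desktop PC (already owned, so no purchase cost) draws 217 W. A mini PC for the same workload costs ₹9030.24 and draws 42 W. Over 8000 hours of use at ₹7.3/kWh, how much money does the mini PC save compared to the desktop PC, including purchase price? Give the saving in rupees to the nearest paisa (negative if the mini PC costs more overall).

desktop PC: ₹0.00 + (217/1000) kW × 8000 h × ₹7.3 = ₹0.00 + ₹12672.8 = ₹12672.8
mini PC: ₹9030.24 + (42/1000) kW × 8000 h × ₹7.3 = ₹9030.24 + ₹2452.8 = ₹11483.04
Saving = ₹12672.8 − ₹11483.04 = ₹1189.76

₹1189.76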